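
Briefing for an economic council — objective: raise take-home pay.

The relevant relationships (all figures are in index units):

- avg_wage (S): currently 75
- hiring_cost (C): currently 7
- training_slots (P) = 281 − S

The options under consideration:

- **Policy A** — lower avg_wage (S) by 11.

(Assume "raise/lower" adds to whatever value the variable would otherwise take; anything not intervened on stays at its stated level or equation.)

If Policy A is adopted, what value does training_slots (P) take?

Policy A (S − 11):
  S = 75 − 11 = 64
  P = 281 − 64 = 217

217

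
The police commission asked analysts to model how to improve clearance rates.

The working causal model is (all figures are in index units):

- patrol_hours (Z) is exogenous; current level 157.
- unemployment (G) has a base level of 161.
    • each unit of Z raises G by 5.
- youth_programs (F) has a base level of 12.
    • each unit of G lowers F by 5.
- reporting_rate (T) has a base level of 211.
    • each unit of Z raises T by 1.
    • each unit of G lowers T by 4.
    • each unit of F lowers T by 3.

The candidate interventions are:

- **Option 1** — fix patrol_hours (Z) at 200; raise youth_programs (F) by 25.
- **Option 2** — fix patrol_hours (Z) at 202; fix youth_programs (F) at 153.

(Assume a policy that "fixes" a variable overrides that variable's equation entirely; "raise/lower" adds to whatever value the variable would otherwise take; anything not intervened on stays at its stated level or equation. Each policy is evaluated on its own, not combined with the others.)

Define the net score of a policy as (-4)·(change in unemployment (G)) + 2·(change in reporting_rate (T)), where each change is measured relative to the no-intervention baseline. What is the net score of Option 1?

Baseline:
  Z = 157
  G = 161 + 5·157 = 946
  F = 12 − 5·946 = -4718
  T = 211 + 157 − 4·946 − 3·(-4718) = 10738
Option 1 (Z := 200, F + 25):
  Z = 200
  G = 161 + 5·200 = 1161
  F = 12 − 5·1161 (+25 from intervention) = -5768
  T = 211 + 200 − 4·1161 − 3·(-5768) = 13071
ΔG = 1161 − 946 = 215; ΔT = 13071 − 10738 = 2333
Score = (-4)·215 + 2·2333 = 3806

3806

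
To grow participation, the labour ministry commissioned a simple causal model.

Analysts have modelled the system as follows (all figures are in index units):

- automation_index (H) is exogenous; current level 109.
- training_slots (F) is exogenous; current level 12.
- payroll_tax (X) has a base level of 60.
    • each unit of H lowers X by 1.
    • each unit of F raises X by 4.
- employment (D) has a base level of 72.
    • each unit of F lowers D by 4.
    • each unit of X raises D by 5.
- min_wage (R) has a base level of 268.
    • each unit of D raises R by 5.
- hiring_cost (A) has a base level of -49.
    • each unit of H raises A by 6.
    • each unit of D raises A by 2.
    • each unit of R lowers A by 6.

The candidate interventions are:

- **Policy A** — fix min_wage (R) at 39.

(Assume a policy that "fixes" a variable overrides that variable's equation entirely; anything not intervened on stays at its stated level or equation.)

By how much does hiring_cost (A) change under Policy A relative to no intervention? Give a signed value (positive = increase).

Baseline:
  H = 109
  F = 12
  X = 60 − 109 + 4·12 = -1
  D = 72 − 4·12 + 5·(-1) = 19
  R = 268 + 5·19 = 363
  A = -49 + 6·109 + 2·19 − 6·363 = -1535
Policy A (R := 39):
  H = 109
  F = 12
  X = 60 − 109 + 4·12 = -1
  D = 72 − 4·12 + 5·(-1) = 19
  R = 39
  A = -49 + 6·109 + 2·19 − 6·39 = 409
Change in A: 409 − (-1535) = 1944

1944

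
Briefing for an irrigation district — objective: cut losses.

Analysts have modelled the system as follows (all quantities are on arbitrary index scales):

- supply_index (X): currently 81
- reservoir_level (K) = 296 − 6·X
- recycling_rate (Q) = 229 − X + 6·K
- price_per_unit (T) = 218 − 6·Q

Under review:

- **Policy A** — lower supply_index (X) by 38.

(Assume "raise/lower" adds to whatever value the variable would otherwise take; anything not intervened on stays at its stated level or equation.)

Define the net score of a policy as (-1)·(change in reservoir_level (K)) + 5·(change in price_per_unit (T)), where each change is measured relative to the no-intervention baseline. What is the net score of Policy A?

-42408

Baseline:
  X = 81
  K = 296 − 6·81 = -190
  Q = 229 − 81 + 6·(-190) = -992
  T = 218 − 6·(-992) = 6170
Policy A (X − 38):
  X = 81 − 38 = 43
  K = 296 − 6·43 = 38
  Q = 229 − 43 + 6·38 = 414
  T = 218 − 6·414 = -2266
ΔK = 38 − (-190) = 228; ΔT = -2266 − 6170 = -8436
Score = (-1)·228 + 5·(-8436) = -42408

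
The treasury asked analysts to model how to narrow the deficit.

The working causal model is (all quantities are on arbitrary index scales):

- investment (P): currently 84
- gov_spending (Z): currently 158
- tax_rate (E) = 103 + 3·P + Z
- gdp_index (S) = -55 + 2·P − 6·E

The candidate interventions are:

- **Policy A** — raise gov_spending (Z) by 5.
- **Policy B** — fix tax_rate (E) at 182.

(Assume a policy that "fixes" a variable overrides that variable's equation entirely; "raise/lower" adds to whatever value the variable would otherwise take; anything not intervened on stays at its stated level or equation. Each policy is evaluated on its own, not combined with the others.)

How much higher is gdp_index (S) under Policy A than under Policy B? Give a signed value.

-2016

Policy A (Z + 5):
  P = 84
  Z = 158 + 5 = 163
  E = 103 + 3·84 + 163 = 518
  S = -55 + 2·84 − 6·518 = -2995
Policy B (E := 182):
  P = 84
  Z = 158
  E = 182
  S = -55 + 2·84 − 6·182 = -979
S: -2995 − (-979) = -2016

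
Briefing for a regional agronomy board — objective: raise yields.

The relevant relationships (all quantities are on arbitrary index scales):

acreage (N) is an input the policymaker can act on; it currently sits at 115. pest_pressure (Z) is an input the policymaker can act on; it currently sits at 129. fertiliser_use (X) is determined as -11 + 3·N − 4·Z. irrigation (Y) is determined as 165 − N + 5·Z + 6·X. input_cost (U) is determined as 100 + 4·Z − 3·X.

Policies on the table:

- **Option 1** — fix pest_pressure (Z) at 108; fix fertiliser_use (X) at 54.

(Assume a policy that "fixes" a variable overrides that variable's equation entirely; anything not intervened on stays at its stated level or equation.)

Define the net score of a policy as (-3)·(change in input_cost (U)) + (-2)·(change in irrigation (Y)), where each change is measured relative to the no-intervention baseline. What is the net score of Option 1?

Baseline:
  N = 115
  Z = 129
  X = -11 + 3·115 − 4·129 = -182
  Y = 165 − 115 + 5·129 + 6·(-182) = -397
  U = 100 + 4·129 − 3·(-182) = 1162
Option 1 (Z := 108, X := 54):
  N = 115
  Z = 108
  X = 54
  Y = 165 − 115 + 5·108 + 6·54 = 914
  U = 100 + 4·108 − 3·54 = 370
ΔU = 370 − 1162 = -792; ΔY = 914 − (-397) = 1311
Score = (-3)·(-792) + (-2)·1311 = -246

-246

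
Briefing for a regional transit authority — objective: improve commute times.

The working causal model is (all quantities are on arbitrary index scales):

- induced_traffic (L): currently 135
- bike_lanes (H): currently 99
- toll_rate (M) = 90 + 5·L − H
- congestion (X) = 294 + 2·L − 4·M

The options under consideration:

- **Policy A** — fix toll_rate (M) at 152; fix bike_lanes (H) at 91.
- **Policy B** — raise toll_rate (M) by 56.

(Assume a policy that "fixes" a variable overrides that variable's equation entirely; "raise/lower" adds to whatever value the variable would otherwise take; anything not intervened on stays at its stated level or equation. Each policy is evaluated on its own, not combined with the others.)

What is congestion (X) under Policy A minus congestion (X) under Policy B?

Policy A (M := 152, H := 91):
  L = 135
  H = 91
  M = 152
  X = 294 + 2·135 − 4·152 = -44
Policy B (M + 56):
  L = 135
  H = 99
  M = 90 + 5·135 − 99 (+56 from intervention) = 722
  X = 294 + 2·135 − 4·722 = -2324
X: -44 − (-2324) = 2280

2280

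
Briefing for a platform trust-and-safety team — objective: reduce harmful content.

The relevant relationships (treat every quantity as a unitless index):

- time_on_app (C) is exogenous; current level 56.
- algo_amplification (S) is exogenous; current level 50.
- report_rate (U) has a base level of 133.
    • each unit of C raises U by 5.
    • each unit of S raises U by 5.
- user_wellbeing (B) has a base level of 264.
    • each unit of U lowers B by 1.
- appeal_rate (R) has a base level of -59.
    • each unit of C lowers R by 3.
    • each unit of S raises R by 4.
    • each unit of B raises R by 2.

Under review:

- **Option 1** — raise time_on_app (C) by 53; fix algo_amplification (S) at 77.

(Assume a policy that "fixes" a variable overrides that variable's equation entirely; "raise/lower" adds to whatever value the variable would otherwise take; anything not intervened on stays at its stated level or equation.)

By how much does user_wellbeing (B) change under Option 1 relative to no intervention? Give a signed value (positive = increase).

Baseline:
  C = 56
  S = 50
  U = 133 + 5·56 + 5·50 = 663
  B = 264 − 663 = -399
Option 1 (C + 53, S := 77):
  C = 56 + 53 = 109
  S = 77
  U = 133 + 5·109 + 5·77 = 1063
  B = 264 − 1063 = -799
Change in B: -799 − (-399) = -400

-400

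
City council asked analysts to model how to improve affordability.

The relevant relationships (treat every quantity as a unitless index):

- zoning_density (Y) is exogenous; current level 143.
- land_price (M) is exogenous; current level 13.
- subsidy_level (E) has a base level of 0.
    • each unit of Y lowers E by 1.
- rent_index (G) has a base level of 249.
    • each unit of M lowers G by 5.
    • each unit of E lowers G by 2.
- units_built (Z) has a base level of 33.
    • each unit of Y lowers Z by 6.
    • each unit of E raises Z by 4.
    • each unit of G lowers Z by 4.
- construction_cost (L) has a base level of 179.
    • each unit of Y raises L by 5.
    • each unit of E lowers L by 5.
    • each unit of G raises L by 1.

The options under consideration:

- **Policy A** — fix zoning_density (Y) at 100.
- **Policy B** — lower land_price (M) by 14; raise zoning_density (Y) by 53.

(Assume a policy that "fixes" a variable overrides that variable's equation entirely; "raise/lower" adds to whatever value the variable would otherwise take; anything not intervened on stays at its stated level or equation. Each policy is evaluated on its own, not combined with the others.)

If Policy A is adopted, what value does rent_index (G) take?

384

Policy A (Y := 100):
  Y = 100
  M = 13
  E = 0 − 100 = -100
  G = 249 − 5·13 − 2·(-100) = 384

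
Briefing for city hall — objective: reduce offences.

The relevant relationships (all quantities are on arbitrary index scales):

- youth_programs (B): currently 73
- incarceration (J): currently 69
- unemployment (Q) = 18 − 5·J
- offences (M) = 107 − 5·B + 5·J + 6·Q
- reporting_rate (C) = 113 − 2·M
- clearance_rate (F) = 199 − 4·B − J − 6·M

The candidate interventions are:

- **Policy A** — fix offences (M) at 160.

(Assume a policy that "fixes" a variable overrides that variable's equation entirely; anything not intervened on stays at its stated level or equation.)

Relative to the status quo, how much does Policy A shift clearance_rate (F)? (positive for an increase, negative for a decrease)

-12210

Baseline:
  B = 73
  J = 69
  Q = 18 − 5·69 = -327
  M = 107 − 5·73 + 5·69 + 6·(-327) = -1875
  F = 199 − 4·73 − 69 − 6·(-1875) = 11088
Policy A (M := 160):
  B = 73
  J = 69
  Q = 18 − 5·69 = -327
  M = 160
  F = 199 − 4·73 − 69 − 6·160 = -1122
Change in F: -1122 − 11088 = -12210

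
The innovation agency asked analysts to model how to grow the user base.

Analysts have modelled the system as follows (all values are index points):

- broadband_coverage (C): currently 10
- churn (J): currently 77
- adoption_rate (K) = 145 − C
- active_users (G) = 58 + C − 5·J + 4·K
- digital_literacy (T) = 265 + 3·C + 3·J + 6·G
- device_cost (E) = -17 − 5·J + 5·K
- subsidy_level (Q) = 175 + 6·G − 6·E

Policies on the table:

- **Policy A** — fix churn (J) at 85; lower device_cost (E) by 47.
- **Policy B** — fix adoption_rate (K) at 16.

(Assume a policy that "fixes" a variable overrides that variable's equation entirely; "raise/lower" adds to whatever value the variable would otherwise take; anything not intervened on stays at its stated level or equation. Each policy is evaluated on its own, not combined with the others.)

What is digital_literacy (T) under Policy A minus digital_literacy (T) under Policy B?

Policy A (J := 85, E − 47):
  C = 10
  J = 85
  K = 145 − 10 = 135
  G = 58 + 10 − 5·85 + 4·135 = 183
  T = 265 + 3·10 + 3·85 + 6·183 = 1648
Policy B (K := 16):
  C = 10
  J = 77
  K = 16
  G = 58 + 10 − 5·77 + 4·16 = -253
  T = 265 + 3·10 + 3·77 + 6·(-253) = -992
T: 1648 − (-992) = 2640

2640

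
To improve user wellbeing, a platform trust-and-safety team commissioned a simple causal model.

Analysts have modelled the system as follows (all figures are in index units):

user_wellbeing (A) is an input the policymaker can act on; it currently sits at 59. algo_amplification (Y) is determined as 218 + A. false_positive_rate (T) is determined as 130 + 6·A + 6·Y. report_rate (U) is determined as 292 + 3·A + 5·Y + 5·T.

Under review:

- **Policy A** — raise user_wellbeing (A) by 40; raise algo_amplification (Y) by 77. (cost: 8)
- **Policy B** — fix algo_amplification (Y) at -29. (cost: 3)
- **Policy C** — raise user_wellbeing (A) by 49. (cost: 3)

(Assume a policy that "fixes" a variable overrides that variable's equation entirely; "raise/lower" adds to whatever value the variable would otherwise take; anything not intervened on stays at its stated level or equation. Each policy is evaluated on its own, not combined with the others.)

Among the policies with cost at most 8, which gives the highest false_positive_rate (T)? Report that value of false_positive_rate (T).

Policy A (A + 40, Y + 77):
  A = 59 + 40 = 99
  Y = 218 + 99 (+77 from intervention) = 394
  T = 130 + 6·99 + 6·394 = 3088
Policy B (Y := -29):
  A = 59
  Y = -29
  T = 130 + 6·59 + 6·(-29) = 310
Policy C (A + 49):
  A = 59 + 49 = 108
  Y = 218 + 108 = 326
  T = 130 + 6·108 + 6·326 = 2734
Comparing — Policy A: T=3088, Policy B: T=310, Policy C: T=2734. Highest is 3088 (Policy A).

3088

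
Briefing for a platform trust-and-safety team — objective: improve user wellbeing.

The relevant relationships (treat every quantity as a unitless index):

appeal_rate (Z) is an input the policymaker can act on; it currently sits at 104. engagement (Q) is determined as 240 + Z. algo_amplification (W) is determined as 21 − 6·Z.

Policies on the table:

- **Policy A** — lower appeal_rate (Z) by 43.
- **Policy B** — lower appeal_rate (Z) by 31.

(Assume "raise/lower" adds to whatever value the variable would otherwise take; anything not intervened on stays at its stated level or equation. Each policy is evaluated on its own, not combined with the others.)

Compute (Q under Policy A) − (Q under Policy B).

Policy A (Z − 43):
  Z = 104 − 43 = 61
  Q = 240 + 61 = 301
Policy B (Z − 31):
  Z = 104 − 31 = 73
  Q = 240 + 73 = 313
Q: 301 − 313 = -12

-12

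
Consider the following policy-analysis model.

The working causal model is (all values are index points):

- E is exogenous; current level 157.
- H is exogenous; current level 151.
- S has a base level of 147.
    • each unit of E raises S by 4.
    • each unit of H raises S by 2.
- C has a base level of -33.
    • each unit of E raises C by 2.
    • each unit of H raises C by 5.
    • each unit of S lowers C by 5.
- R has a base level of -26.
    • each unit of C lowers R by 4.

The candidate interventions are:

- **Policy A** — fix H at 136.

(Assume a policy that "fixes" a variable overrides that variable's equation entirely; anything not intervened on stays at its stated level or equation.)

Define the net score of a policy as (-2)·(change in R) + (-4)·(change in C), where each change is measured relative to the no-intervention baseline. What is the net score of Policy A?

300

Baseline:
  E = 157
  H = 151
  S = 147 + 4·157 + 2·151 = 1077
  C = -33 + 2·157 + 5·151 − 5·1077 = -4349
  R = -26 − 4·(-4349) = 17370
Policy A (H := 136):
  E = 157
  H = 136
  S = 147 + 4·157 + 2·136 = 1047
  C = -33 + 2·157 + 5·136 − 5·1047 = -4274
  R = -26 − 4·(-4274) = 17070
ΔR = 17070 − 17370 = -300; ΔC = -4274 − (-4349) = 75
Score = (-2)·(-300) + (-4)·75 = 300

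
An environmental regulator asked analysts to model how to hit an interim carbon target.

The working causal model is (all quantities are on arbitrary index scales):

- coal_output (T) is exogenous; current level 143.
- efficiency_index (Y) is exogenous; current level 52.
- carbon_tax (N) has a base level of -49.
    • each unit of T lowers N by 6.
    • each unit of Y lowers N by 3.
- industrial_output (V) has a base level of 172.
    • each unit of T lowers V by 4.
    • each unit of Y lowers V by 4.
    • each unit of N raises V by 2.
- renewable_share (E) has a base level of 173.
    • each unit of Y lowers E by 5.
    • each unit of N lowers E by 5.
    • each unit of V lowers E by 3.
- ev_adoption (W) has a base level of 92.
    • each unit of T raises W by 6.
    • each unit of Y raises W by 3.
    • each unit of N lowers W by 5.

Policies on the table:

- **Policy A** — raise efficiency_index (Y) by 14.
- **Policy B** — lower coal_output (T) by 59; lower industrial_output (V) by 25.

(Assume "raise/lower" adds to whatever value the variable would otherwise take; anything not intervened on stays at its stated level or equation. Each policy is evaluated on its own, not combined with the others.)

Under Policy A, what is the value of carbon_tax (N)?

-1105

Policy A (Y + 14):
  T = 143
  Y = 52 + 14 = 66
  N = -49 − 6·143 − 3·66 = -1105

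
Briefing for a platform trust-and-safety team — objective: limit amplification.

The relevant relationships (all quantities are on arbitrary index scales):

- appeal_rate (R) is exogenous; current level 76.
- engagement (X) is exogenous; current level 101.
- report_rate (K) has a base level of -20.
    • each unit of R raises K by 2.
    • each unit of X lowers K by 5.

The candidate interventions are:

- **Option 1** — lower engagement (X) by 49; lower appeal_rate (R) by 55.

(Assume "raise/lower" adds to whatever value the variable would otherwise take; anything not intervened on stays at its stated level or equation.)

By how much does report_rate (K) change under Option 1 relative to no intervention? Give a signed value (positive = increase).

135

Baseline:
  R = 76
  X = 101
  K = -20 + 2·76 − 5·101 = -373
Option 1 (X − 49, R − 55):
  R = 76 − 55 = 21
  X = 101 − 49 = 52
  K = -20 + 2·21 − 5·52 = -238
Change in K: -238 − (-373) = 135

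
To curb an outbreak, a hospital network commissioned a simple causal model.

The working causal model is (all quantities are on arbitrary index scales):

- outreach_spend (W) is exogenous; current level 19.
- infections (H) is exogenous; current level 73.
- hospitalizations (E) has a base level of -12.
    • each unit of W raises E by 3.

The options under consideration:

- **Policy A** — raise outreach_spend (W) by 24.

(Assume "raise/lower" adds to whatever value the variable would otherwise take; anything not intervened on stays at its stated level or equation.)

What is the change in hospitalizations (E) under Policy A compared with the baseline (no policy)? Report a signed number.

72

Baseline:
  W = 19
  E = -12 + 3·19 = 45
Policy A (W + 24):
  W = 19 + 24 = 43
  E = -12 + 3·43 = 117
Change in E: 117 − 45 = 72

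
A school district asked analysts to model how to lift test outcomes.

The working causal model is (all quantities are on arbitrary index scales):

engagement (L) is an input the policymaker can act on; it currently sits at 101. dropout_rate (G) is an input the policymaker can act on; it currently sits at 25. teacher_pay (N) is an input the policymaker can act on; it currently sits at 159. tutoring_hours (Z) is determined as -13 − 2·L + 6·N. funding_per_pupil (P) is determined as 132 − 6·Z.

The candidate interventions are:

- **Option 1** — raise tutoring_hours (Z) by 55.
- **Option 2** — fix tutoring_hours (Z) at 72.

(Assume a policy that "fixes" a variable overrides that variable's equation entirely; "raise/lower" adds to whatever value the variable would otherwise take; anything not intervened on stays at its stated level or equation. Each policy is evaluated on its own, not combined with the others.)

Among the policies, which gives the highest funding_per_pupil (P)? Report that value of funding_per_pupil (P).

-300

Option 1 (Z + 55):
  L = 101
  N = 159
  Z = -13 − 2·101 + 6·159 (+55 from intervention) = 794
  P = 132 − 6·794 = -4632
Option 2 (Z := 72):
  L = 101
  N = 159
  Z = 72
  P = 132 − 6·72 = -300
Comparing — Option 1: P=-4632, Option 2: P=-300. Highest is -300 (Option 2).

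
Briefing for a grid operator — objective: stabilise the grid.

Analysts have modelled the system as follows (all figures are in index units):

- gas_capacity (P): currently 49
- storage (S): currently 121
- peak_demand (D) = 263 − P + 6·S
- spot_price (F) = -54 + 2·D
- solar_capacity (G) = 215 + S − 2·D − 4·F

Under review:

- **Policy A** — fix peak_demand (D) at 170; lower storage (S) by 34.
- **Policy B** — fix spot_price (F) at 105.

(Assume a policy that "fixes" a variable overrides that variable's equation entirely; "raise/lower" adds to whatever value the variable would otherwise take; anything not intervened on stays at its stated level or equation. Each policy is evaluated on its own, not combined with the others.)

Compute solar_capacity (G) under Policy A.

Policy A (D := 170, S − 34):
  P = 49
  S = 121 − 34 = 87
  D = 170
  F = -54 + 2·170 = 286
  G = 215 + 87 − 2·170 − 4·286 = -1182

-1182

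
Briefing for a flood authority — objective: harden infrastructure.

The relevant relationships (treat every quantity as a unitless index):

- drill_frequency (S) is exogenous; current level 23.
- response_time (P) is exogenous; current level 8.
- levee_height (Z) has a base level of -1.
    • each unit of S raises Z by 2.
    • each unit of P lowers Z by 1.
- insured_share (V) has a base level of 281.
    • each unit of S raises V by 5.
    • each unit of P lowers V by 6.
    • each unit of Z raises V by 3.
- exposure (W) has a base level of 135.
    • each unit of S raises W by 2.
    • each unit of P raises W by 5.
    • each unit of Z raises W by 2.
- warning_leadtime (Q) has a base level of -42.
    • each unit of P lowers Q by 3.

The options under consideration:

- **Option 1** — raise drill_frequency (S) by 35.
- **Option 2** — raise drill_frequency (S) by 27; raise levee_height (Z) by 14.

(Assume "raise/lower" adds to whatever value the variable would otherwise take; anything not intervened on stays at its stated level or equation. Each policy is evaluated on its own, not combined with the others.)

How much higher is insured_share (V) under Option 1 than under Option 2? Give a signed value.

Option 1 (S + 35):
  S = 23 + 35 = 58
  P = 8
  Z = -1 + 2·58 − 8 = 107
  V = 281 + 5·58 − 6·8 + 3·107 = 844
Option 2 (S + 27, Z + 14):
  S = 23 + 27 = 50
  P = 8
  Z = -1 + 2·50 − 8 (+14 from intervention) = 105
  V = 281 + 5·50 − 6·8 + 3·105 = 798
V: 844 − 798 = 46

46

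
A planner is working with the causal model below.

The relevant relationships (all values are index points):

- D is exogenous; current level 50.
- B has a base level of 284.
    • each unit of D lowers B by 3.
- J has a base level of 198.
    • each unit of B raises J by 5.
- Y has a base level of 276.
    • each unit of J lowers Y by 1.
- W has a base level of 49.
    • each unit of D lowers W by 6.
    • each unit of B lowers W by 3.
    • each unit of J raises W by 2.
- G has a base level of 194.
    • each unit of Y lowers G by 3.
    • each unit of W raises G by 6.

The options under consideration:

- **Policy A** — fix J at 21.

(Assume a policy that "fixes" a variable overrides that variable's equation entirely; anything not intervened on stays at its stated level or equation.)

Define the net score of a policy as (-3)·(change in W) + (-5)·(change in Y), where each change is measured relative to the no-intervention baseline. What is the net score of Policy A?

Baseline:
  D = 50
  B = 284 − 3·50 = 134
  J = 198 + 5·134 = 868
  Y = 276 − 868 = -592
  W = 49 − 6·50 − 3·134 + 2·868 = 1083
Policy A (J := 21):
  D = 50
  B = 284 − 3·50 = 134
  J = 21
  Y = 276 − 21 = 255
  W = 49 − 6·50 − 3·134 + 2·21 = -611
ΔW = -611 − 1083 = -1694; ΔY = 255 − (-592) = 847
Score = (-3)·(-1694) + (-5)·847 = 847

847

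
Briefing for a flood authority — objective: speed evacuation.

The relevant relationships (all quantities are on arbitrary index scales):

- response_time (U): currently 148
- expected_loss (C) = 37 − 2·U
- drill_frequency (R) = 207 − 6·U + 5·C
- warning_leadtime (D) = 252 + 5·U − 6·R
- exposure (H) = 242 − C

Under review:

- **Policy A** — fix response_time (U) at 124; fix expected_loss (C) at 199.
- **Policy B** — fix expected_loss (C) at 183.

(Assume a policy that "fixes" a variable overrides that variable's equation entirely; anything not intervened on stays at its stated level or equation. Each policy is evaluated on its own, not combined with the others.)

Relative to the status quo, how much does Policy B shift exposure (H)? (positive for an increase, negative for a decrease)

Baseline:
  U = 148
  C = 37 − 2·148 = -259
  H = 242 − (-259) = 501
Policy B (C := 183):
  U = 148
  C = 183
  H = 242 − 183 = 59
Change in H: 59 − 501 = -442

-442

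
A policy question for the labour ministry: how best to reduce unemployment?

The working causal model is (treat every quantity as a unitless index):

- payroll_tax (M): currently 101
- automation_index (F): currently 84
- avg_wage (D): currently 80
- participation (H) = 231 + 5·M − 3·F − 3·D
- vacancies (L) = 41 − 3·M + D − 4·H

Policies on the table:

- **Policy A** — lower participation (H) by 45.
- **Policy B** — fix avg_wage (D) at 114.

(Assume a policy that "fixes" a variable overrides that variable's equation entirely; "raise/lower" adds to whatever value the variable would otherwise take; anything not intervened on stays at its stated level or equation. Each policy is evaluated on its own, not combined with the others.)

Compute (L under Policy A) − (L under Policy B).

-262

Policy A (H − 45):
  M = 101
  F = 84
  D = 80
  H = 231 + 5·101 − 3·84 − 3·80 (−45 from intervention) = 199
  L = 41 − 3·101 + 80 − 4·199 = -978
Policy B (D := 114):
  M = 101
  F = 84
  D = 114
  H = 231 + 5·101 − 3·84 − 3·114 = 142
  L = 41 − 3·101 + 114 − 4·142 = -716
L: -978 − (-716) = -262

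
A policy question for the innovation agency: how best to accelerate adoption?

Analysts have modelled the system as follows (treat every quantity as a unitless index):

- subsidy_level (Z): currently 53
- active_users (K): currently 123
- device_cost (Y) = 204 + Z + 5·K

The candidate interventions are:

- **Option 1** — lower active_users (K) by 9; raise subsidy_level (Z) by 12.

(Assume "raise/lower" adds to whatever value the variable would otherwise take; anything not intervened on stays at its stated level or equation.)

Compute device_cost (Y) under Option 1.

839

Option 1 (K − 9, Z + 12):
  Z = 53 + 12 = 65
  K = 123 − 9 = 114
  Y = 204 + 65 + 5·114 = 839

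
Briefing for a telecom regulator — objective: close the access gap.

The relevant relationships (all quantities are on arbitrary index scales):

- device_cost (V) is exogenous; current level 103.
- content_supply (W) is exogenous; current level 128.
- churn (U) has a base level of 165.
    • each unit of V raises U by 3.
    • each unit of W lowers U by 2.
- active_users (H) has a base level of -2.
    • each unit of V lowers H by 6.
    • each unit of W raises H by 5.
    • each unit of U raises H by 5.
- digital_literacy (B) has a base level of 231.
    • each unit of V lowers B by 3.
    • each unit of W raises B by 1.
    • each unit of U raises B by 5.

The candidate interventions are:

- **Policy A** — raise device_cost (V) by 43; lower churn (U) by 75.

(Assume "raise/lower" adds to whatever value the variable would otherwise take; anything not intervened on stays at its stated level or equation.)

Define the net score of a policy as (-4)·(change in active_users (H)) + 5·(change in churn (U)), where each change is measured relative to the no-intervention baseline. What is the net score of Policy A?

Baseline:
  V = 103
  W = 128
  U = 165 + 3·103 − 2·128 = 218
  H = -2 − 6·103 + 5·128 + 5·218 = 1110
Policy A (V + 43, U − 75):
  V = 103 + 43 = 146
  W = 128
  U = 165 + 3·146 − 2·128 (−75 from intervention) = 272
  H = -2 − 6·146 + 5·128 + 5·272 = 1122
ΔH = 1122 − 1110 = 12; ΔU = 272 − 218 = 54
Score = (-4)·12 + 5·54 = 222

222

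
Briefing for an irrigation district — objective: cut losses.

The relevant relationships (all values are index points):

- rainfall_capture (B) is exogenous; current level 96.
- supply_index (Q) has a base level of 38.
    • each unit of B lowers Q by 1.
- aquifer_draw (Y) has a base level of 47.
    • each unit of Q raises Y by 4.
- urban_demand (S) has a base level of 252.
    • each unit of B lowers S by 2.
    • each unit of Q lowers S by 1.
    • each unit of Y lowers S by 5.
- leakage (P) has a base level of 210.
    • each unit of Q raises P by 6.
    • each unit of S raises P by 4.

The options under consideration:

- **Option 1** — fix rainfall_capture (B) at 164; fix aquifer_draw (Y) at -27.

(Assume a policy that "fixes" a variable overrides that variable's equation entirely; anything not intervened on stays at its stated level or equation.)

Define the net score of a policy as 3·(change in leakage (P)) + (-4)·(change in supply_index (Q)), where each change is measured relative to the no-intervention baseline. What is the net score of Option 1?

-11248

Baseline:
  B = 96
  Q = 38 − 96 = -58
  Y = 47 + 4·(-58) = -185
  S = 252 − 2·96 − (-58) − 5·(-185) = 1043
  P = 210 + 6·(-58) + 4·1043 = 4034
Option 1 (B := 164, Y := -27):
  B = 164
  Q = 38 − 164 = -126
  Y = -27
  S = 252 − 2·164 − (-126) − 5·(-27) = 185
  P = 210 + 6·(-126) + 4·185 = 194
ΔP = 194 − 4034 = -3840; ΔQ = -126 − (-58) = -68
Score = 3·(-3840) + (-4)·(-68) = -11248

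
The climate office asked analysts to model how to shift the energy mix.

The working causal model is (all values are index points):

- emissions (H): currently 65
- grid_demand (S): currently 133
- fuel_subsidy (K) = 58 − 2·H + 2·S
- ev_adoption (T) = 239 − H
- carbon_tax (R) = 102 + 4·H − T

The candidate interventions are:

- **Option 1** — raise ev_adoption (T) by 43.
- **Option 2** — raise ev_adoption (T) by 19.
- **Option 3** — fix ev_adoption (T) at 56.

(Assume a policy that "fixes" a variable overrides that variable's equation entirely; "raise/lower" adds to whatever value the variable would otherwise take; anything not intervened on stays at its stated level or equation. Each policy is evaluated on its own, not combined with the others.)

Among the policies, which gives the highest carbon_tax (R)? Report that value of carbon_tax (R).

Option 1 (T + 43):
  H = 65
  T = 239 − 65 (+43 from intervention) = 217
  R = 102 + 4·65 − 217 = 145
Option 2 (T + 19):
  H = 65
  T = 239 − 65 (+19 from intervention) = 193
  R = 102 + 4·65 − 193 = 169
Option 3 (T := 56):
  H = 65
  T = 56
  R = 102 + 4·65 − 56 = 306
Comparing — Option 1: R=145, Option 2: R=169, Option 3: R=306. Highest is 306 (Option 3).

306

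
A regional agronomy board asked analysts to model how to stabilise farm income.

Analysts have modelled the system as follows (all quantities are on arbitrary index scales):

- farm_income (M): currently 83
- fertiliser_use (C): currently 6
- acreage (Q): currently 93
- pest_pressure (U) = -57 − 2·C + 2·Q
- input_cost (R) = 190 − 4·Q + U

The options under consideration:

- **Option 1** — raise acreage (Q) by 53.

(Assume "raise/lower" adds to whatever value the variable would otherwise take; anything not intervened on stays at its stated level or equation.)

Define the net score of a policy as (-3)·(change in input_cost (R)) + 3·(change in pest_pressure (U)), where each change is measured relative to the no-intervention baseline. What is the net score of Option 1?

636

Baseline:
  C = 6
  Q = 93
  U = -57 − 2·6 + 2·93 = 117
  R = 190 − 4·93 + 117 = -65
Option 1 (Q + 53):
  C = 6
  Q = 93 + 53 = 146
  U = -57 − 2·6 + 2·146 = 223
  R = 190 − 4·146 + 223 = -171
ΔR = -171 − (-65) = -106; ΔU = 223 − 117 = 106
Score = (-3)·(-106) + 3·106 = 636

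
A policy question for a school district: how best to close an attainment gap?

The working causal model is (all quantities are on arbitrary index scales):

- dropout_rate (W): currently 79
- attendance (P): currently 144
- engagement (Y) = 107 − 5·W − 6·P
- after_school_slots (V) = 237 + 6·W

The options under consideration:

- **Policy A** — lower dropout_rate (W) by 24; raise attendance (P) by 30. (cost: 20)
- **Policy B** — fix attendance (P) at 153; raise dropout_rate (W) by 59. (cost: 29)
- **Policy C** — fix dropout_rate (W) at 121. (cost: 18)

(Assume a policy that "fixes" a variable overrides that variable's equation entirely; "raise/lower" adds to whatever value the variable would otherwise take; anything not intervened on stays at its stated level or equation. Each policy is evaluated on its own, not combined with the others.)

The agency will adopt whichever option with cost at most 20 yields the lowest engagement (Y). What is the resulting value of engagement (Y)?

Policy A (W − 24, P + 30):
  W = 79 − 24 = 55
  P = 144 + 30 = 174
  Y = 107 − 5·55 − 6·174 = -1212
Policy C (W := 121):
  W = 121
  P = 144
  Y = 107 − 5·121 − 6·144 = -1362
Comparing — Policy A: Y=-1212, Policy C: Y=-1362. Lowest is -1362 (Policy C).

-1362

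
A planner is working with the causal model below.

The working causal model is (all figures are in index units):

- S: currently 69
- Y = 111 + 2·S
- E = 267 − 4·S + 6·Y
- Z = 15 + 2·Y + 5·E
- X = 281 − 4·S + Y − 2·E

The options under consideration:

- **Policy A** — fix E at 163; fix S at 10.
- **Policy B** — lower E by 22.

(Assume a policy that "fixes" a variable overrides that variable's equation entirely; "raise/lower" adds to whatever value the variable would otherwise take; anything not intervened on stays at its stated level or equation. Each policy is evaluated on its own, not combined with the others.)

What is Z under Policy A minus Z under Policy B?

-6736

Policy A (E := 163, S := 10):
  S = 10
  Y = 111 + 2·10 = 131
  E = 163
  Z = 15 + 2·131 + 5·163 = 1092
Policy B (E − 22):
  S = 69
  Y = 111 + 2·69 = 249
  E = 267 − 4·69 + 6·249 (−22 from intervention) = 1463
  Z = 15 + 2·249 + 5·1463 = 7828
Z: 1092 − 7828 = -6736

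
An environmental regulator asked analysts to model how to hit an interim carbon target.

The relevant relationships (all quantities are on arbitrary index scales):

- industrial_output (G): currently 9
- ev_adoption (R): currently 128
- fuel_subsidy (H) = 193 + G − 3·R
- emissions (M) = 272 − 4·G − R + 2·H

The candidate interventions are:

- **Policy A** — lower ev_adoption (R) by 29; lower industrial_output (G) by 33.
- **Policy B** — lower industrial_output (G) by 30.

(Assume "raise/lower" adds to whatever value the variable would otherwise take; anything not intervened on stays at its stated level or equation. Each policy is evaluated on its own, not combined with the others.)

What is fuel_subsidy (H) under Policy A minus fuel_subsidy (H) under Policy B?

Policy A (R − 29, G − 33):
  G = 9 − 33 = -24
  R = 128 − 29 = 99
  H = 193 + (-24) − 3·99 = -128
Policy B (G − 30):
  G = 9 − 30 = -21
  R = 128
  H = 193 + (-21) − 3·128 = -212
H: -128 − (-212) = 84

84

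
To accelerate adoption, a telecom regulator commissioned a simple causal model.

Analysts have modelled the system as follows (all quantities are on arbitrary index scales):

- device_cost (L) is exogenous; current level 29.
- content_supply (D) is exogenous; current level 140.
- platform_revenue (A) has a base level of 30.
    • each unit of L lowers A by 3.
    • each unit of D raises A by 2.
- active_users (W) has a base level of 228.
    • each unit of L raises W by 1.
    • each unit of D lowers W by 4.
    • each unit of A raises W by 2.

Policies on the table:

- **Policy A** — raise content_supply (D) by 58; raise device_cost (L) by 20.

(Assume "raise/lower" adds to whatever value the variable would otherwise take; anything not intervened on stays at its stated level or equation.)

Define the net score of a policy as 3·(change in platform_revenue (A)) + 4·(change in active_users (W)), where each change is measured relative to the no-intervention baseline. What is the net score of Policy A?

Baseline:
  L = 29
  D = 140
  A = 30 − 3·29 + 2·140 = 223
  W = 228 + 29 − 4·140 + 2·223 = 143
Policy A (D + 58, L + 20):
  L = 29 + 20 = 49
  D = 140 + 58 = 198
  A = 30 − 3·49 + 2·198 = 279
  W = 228 + 49 − 4·198 + 2·279 = 43
ΔA = 279 − 223 = 56; ΔW = 43 − 143 = -100
Score = 3·56 + 4·(-100) = -232

-232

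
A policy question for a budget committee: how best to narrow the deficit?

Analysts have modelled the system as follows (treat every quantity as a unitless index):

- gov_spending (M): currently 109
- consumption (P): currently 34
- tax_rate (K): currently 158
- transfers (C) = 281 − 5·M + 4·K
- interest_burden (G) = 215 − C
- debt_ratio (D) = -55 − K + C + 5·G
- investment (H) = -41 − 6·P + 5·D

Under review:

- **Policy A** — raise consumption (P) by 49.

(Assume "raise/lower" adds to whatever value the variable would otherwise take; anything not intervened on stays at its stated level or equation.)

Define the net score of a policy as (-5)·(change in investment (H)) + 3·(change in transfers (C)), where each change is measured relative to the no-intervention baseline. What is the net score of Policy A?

Baseline:
  M = 109
  P = 34
  K = 158
  C = 281 − 5·109 + 4·158 = 368
  G = 215 − 368 = -153
  D = -55 − 158 + 368 + 5·(-153) = -610
  H = -41 − 6·34 + 5·(-610) = -3295
Policy A (P + 49):
  M = 109
  P = 34 + 49 = 83
  K = 158
  C = 281 − 5·109 + 4·158 = 368
  G = 215 − 368 = -153
  D = -55 − 158 + 368 + 5·(-153) = -610
  H = -41 − 6·83 + 5·(-610) = -3589
ΔH = -3589 − (-3295) = -294; ΔC = 368 − 368 = 0
Score = (-5)·(-294) + 3·0 = 1470

1470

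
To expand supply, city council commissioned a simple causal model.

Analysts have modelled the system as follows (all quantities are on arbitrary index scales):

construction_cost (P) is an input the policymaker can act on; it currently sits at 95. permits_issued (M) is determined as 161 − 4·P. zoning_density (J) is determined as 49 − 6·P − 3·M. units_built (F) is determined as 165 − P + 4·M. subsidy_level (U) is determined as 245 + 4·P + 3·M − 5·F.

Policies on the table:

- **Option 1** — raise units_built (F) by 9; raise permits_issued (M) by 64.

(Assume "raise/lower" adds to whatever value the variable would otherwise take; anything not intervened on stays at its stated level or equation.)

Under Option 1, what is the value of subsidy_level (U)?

2865

Option 1 (F + 9, M + 64):
  P = 95
  M = 161 − 4·95 (+64 from intervention) = -155
  F = 165 − 95 + 4·(-155) (+9 from intervention) = -541
  U = 245 + 4·95 + 3·(-155) − 5·(-541) = 2865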